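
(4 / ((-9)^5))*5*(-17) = 340 / 59049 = 0.01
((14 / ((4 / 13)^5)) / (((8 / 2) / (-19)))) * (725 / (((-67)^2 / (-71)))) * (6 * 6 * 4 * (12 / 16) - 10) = 124554905859475 / 4596736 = 27096380.10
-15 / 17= -0.88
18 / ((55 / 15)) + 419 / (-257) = 3.28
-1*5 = -5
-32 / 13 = -2.46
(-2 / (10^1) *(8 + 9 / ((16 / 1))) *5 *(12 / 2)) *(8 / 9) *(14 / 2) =-959 / 3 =-319.67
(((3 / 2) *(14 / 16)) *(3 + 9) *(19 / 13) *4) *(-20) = -23940 / 13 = -1841.54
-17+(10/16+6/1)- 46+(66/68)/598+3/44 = -25185539/447304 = -56.31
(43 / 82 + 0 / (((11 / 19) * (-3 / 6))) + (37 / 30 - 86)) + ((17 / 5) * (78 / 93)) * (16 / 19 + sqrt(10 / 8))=-5929129 / 72447 + 221 * sqrt(5) / 155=-78.65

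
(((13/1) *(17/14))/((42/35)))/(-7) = -1105/588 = -1.88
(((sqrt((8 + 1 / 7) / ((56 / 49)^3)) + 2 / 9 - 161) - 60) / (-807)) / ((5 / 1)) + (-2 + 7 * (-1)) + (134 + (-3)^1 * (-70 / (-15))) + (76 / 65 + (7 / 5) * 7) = 11521379 / 94419 - 7 * sqrt(114) / 129120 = 122.02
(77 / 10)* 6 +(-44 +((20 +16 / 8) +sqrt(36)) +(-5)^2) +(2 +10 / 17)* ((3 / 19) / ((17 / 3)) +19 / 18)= 58.00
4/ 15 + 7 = 109/ 15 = 7.27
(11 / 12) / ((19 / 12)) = 11 / 19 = 0.58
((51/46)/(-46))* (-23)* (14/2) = 3.88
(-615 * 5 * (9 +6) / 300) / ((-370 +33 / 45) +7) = 9225 / 21736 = 0.42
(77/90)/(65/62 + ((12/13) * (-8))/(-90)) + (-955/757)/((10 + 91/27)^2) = 3032756458712/4044871529997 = 0.75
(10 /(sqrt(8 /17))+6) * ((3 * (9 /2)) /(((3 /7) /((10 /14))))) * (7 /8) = 945 /8+1575 * sqrt(34) /32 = 405.12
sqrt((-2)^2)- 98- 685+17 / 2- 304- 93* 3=-2711 / 2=-1355.50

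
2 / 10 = 1 / 5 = 0.20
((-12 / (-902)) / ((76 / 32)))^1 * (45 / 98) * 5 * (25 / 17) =135000 / 7137977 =0.02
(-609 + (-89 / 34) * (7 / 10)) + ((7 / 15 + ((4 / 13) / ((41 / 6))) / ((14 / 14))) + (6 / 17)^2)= -5639566513 / 9242220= -610.20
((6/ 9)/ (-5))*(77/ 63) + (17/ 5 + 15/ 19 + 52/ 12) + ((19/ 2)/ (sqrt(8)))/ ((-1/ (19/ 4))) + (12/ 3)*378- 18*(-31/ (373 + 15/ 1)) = 757261897/ 497610- 361*sqrt(2)/ 32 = 1505.84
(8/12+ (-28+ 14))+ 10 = -10/3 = -3.33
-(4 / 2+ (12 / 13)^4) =-77858 / 28561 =-2.73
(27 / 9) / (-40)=-3 / 40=-0.08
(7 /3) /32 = 7 /96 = 0.07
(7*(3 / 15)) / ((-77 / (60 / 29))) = -12 / 319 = -0.04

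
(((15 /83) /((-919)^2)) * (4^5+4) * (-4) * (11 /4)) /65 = -33924 /911281319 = -0.00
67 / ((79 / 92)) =6164 / 79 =78.03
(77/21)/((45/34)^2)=12716/6075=2.09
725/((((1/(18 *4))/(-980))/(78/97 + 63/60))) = -94849552.58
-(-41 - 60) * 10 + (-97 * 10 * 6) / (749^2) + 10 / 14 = 567005905 / 561001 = 1010.70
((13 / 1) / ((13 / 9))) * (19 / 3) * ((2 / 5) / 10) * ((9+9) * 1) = 1026 / 25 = 41.04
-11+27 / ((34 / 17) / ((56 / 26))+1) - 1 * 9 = -6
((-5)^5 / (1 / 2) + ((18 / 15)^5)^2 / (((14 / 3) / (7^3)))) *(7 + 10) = -962045169338 / 9765625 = -98513.43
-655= -655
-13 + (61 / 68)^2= -56391 / 4624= -12.20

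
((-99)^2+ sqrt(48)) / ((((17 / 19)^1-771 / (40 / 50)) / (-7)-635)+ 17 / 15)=-78211980 / 3960601-31920 * sqrt(3) / 3960601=-19.76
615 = 615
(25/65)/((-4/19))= -95/52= -1.83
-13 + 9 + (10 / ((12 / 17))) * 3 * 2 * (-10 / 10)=-89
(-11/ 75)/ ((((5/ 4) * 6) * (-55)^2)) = -2/ 309375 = -0.00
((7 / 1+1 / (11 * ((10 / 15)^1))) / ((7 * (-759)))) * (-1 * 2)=157 / 58443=0.00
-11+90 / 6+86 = 90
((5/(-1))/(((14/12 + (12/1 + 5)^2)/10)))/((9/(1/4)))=-25/5223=-0.00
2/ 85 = 0.02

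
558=558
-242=-242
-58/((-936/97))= 2813/468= 6.01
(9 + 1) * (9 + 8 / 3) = 350 / 3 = 116.67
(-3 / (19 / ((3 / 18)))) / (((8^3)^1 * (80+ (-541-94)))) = 1 / 10798080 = 0.00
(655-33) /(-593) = -622 /593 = -1.05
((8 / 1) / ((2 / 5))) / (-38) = -10 / 19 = -0.53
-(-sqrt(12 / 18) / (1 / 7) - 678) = 7 * sqrt(6) / 3 +678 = 683.72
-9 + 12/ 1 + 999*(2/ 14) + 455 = 600.71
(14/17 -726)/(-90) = 6164/765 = 8.06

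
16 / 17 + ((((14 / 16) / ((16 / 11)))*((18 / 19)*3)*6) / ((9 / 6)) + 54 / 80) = 218477 / 25840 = 8.45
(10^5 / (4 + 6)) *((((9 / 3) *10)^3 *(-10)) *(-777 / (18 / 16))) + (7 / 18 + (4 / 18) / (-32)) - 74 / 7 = 1864799999989.81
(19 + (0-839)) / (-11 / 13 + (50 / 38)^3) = -18279235 / 31919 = -572.68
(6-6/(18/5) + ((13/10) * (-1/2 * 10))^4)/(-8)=-85891/384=-223.67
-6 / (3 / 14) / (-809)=28 / 809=0.03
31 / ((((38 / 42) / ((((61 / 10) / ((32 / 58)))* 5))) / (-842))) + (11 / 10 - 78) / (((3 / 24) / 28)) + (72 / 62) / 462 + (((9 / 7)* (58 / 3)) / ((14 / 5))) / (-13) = -532255925435099 / 330169840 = -1612067.07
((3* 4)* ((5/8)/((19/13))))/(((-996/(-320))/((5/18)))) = 6500/14193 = 0.46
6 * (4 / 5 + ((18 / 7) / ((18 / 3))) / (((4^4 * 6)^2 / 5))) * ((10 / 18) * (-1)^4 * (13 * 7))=242.67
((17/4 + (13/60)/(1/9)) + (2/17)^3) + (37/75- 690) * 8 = -5509.85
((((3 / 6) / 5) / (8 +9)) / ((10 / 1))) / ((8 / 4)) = 1 / 3400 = 0.00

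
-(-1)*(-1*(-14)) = 14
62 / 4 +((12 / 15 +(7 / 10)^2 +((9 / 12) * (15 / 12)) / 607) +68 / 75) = 17.70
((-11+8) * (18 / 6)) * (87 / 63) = -87 / 7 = -12.43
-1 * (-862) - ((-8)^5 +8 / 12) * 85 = 2786085.33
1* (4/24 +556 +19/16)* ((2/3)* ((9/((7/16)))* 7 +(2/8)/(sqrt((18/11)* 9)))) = 26753* sqrt(22)/5184 +53506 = 53530.21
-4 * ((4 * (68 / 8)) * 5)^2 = -115600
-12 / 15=-4 / 5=-0.80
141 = 141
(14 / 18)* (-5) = -3.89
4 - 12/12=3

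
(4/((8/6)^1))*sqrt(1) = 3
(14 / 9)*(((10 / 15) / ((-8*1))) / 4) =-7 / 216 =-0.03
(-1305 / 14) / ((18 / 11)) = -1595 / 28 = -56.96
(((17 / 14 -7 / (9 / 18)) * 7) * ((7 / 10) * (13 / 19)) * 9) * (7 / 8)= -1026207 / 3040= -337.57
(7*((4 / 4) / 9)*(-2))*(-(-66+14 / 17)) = -101.39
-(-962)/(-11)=-962/11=-87.45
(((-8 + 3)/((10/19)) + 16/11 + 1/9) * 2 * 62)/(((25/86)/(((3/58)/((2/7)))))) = -14659001/23925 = -612.71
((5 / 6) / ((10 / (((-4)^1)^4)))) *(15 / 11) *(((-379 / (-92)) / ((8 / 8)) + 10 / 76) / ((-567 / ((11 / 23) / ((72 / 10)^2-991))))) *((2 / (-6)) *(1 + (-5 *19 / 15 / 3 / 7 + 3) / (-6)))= -515216000 / 25289120853927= -0.00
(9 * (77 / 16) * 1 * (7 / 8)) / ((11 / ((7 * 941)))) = 2904867 / 128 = 22694.27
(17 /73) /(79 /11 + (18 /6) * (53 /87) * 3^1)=0.02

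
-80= -80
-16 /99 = -0.16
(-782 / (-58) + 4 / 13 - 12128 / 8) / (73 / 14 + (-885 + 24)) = 7928662 / 4516837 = 1.76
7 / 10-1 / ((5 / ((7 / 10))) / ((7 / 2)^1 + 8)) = -91 / 100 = -0.91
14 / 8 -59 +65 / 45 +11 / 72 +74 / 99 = -14495 / 264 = -54.91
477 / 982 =0.49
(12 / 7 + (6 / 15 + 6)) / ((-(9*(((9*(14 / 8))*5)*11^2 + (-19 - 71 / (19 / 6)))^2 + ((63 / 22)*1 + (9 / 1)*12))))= -18044224 / 1801434187887705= -0.00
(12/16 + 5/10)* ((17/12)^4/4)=1.26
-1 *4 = -4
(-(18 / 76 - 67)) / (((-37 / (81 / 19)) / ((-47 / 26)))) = 9658359 / 694564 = 13.91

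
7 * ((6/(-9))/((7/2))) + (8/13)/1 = -28/39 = -0.72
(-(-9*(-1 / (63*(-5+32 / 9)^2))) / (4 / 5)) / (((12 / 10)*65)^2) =-45 / 3198832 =-0.00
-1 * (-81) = 81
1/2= 0.50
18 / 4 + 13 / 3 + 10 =113 / 6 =18.83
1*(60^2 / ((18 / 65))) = 13000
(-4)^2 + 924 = 940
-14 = -14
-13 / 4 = -3.25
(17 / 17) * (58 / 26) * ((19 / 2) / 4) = 5.30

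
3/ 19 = 0.16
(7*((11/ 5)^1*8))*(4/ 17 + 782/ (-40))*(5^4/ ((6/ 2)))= -8427650/ 17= -495744.12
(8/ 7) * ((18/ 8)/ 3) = 6/ 7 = 0.86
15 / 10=3 / 2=1.50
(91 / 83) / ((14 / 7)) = 91 / 166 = 0.55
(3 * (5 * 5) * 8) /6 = 100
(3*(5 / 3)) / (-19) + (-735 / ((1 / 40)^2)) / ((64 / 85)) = -29675630 / 19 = -1561875.26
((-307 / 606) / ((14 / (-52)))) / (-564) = -3991 / 1196244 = -0.00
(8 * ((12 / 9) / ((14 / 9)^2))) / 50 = 108 / 1225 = 0.09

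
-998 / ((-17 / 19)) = 18962 / 17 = 1115.41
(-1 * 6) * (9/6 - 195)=1161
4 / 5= 0.80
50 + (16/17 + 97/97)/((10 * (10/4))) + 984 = 439483/425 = 1034.08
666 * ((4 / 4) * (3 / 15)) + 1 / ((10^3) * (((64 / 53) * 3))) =25574453 / 192000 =133.20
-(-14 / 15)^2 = -196 / 225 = -0.87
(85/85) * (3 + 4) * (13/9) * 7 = 637/9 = 70.78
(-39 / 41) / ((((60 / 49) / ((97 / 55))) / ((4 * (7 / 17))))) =-432523 / 191675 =-2.26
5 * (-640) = -3200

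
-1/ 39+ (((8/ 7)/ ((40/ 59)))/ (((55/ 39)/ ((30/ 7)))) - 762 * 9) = -720274351/ 105105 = -6852.90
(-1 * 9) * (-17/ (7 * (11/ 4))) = 612/ 77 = 7.95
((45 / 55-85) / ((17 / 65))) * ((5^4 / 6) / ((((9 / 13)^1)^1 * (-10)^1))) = 48904375 / 10098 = 4842.98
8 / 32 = 1 / 4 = 0.25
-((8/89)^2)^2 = -4096/62742241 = -0.00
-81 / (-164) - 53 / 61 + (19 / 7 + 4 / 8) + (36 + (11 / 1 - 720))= -46930011 / 70028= -670.16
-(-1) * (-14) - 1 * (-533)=519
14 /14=1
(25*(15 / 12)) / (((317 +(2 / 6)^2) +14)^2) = 405 / 1420864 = 0.00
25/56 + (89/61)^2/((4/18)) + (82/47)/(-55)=5383280613/538651960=9.99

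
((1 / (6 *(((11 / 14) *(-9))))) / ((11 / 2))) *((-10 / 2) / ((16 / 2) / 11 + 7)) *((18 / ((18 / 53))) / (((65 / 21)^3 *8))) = 127253 / 205419500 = 0.00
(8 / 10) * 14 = 56 / 5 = 11.20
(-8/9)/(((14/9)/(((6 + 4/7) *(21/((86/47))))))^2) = -189306882/90601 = -2089.46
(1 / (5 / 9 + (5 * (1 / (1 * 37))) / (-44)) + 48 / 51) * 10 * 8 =6057664 / 27523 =220.09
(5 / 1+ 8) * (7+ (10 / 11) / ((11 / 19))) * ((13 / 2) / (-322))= -175253 / 77924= -2.25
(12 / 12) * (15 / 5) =3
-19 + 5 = -14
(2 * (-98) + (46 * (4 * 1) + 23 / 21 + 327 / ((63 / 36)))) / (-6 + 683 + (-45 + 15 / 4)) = 14780 / 53403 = 0.28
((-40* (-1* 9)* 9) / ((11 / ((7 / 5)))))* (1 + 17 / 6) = 17388 / 11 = 1580.73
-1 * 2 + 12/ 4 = 1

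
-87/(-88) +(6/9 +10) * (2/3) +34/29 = 212963/22968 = 9.27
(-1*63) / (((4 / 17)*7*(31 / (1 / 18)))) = -17 / 248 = -0.07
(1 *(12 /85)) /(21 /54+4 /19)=4104 /17425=0.24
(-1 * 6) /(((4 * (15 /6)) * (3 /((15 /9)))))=-1 /3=-0.33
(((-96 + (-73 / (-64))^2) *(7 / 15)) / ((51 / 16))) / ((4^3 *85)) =-2715209 / 1065369600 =-0.00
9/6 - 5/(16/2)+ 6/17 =167/136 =1.23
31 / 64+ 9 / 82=1559 / 2624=0.59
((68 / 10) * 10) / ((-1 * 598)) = -34 / 299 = -0.11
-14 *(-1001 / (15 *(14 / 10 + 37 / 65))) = 474.43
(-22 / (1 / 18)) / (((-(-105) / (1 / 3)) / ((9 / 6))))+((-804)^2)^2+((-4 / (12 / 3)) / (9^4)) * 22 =95953821782000764 / 229635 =417853645054.11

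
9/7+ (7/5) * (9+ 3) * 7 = 4161/35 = 118.89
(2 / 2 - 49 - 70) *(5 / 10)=-59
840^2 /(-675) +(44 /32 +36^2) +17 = 6457 /24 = 269.04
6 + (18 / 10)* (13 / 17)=7.38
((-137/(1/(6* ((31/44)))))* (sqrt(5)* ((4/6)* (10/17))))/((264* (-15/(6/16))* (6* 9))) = 4247* sqrt(5)/10663488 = 0.00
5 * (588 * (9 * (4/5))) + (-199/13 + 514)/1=281667/13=21666.69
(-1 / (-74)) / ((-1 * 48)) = -1 / 3552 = -0.00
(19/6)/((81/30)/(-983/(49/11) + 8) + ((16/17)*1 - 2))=-52105/17631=-2.96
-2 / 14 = -1 / 7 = -0.14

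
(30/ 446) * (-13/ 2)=-195/ 446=-0.44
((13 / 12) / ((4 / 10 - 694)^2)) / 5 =65 / 144324288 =0.00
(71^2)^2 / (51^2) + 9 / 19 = 482845348 / 49419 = 9770.44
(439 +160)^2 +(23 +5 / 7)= 2511773 / 7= 358824.71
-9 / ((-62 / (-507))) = -73.60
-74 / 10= -37 / 5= -7.40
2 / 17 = 0.12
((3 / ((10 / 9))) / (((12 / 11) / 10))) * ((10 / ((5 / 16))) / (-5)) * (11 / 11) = -158.40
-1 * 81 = -81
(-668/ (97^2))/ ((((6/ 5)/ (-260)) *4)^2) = -208.30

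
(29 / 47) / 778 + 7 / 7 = 36595 / 36566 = 1.00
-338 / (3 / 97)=-32786 / 3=-10928.67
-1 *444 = -444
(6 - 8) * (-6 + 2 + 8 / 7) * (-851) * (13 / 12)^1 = -110630 / 21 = -5268.10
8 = 8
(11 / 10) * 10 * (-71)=-781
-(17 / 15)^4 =-83521 / 50625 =-1.65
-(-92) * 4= 368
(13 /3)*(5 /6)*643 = 41795 /18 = 2321.94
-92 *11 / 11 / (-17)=5.41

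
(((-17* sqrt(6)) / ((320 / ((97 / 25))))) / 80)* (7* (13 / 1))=-150059* sqrt(6) / 640000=-0.57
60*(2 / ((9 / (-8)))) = -320 / 3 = -106.67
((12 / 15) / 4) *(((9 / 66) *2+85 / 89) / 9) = 1202 / 44055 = 0.03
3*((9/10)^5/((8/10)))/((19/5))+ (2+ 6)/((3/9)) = 7473147/304000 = 24.58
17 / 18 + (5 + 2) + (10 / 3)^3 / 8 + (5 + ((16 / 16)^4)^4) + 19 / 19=1057 / 54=19.57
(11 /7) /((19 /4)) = 0.33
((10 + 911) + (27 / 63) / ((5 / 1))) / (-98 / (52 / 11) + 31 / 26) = -209547 / 4445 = -47.14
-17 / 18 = -0.94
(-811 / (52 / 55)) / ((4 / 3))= -133815 / 208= -643.34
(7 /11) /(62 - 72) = -7 /110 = -0.06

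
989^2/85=978121/85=11507.31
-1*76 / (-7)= 76 / 7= 10.86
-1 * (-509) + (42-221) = 330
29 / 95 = 0.31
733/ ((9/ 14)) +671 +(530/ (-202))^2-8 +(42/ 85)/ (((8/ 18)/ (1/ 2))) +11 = 56863295921/ 31215060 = 1821.66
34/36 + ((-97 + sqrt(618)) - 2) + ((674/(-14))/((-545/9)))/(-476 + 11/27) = -86466026513/881791470 + sqrt(618) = -73.20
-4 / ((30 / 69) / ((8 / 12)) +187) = -0.02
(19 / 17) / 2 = 19 / 34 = 0.56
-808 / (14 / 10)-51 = -628.14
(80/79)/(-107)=-0.01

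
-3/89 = -0.03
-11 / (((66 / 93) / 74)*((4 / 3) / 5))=-17205 / 4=-4301.25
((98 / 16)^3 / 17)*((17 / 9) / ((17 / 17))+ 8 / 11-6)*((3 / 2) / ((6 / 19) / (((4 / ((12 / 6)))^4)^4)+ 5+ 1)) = -4792549664 / 419129271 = -11.43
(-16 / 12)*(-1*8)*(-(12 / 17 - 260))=141056 / 51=2765.80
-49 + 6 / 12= -97 / 2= -48.50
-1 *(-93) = 93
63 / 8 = 7.88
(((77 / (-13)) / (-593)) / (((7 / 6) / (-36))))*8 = -19008 / 7709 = -2.47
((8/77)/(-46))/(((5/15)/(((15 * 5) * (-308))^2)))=-83160000/23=-3615652.17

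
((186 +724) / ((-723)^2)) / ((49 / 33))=1430 / 1219701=0.00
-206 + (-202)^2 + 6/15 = 202992/5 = 40598.40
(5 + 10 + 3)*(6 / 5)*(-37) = -3996 / 5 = -799.20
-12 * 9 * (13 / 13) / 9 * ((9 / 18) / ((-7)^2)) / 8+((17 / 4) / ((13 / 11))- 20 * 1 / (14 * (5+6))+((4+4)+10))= 150307 / 7007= 21.45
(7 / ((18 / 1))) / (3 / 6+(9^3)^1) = 7 / 13131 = 0.00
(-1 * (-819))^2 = 670761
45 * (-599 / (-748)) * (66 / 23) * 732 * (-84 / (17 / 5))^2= 5220838476000 / 112999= 46202519.28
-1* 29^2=-841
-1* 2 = -2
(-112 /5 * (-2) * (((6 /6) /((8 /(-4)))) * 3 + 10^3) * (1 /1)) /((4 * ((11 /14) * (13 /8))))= 6262592 /715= 8758.87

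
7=7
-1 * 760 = -760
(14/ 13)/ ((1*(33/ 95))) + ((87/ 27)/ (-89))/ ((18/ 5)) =6371245/ 2061774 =3.09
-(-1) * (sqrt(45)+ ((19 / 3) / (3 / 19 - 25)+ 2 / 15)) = -287 / 2360+ 3 * sqrt(5) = 6.59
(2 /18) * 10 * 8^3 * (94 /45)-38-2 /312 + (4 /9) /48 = 1211317 /1053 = 1150.35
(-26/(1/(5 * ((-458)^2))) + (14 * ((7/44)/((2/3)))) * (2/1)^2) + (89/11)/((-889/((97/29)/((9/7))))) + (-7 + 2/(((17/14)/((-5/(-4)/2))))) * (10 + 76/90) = -845144493539356/30992445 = -27269371.41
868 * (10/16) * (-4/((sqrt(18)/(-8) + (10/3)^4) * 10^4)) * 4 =-22498560/3199940951 - 8542422 * sqrt(2)/399992618875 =-0.01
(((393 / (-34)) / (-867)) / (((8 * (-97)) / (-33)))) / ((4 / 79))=341517 / 30499904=0.01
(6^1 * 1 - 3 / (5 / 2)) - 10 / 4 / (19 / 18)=231 / 95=2.43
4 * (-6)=-24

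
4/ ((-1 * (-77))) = 4/ 77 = 0.05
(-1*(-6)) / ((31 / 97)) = 582 / 31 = 18.77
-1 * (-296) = 296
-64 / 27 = -2.37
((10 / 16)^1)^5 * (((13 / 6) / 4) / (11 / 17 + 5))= 690625 / 75497472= 0.01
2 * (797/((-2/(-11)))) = 8767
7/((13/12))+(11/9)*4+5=1913/117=16.35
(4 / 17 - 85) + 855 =13094 / 17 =770.24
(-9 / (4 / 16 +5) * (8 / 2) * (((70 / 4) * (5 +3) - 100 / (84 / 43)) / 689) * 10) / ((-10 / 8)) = 238720 / 33761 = 7.07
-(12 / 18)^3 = -8 / 27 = -0.30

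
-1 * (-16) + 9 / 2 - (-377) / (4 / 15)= 5737 / 4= 1434.25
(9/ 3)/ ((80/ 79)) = 237/ 80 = 2.96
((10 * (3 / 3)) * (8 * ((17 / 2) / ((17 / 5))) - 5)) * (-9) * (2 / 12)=-225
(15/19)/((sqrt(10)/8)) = 12 *sqrt(10)/19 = 2.00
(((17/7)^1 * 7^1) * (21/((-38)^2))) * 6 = 1071/722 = 1.48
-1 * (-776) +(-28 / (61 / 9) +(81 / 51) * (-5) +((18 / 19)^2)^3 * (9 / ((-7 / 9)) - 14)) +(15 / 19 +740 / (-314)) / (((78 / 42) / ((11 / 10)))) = 1037870793174458883 / 1394027696830678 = 744.51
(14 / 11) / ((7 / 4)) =8 / 11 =0.73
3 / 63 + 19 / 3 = 134 / 21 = 6.38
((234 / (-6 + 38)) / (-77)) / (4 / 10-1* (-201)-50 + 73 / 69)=-3105 / 4984672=-0.00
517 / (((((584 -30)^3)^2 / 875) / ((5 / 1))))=2261875 / 28910698749983296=0.00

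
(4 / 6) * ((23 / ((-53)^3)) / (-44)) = 23 / 9825882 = 0.00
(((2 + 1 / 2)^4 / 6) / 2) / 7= 625 / 1344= 0.47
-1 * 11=-11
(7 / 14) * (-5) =-5 / 2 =-2.50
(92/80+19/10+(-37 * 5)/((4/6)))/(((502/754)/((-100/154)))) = 940615/3514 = 267.68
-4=-4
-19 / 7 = -2.71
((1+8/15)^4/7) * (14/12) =0.92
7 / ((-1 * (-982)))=7 / 982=0.01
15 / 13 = 1.15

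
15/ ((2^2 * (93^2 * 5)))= 1/ 11532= 0.00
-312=-312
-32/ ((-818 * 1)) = 16/ 409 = 0.04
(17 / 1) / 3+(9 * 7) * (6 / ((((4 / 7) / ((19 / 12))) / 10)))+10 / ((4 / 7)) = 10496.92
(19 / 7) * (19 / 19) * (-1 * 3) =-57 / 7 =-8.14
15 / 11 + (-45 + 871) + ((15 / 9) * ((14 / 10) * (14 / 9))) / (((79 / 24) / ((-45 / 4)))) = 708199 / 869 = 814.96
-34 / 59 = -0.58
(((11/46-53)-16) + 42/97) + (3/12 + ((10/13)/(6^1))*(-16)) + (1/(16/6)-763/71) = -3978431185/49421112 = -80.50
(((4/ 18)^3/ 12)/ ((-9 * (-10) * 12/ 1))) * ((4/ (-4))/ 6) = -1/ 7085880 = -0.00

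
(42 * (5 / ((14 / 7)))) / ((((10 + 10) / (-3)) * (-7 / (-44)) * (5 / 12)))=-1188 / 5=-237.60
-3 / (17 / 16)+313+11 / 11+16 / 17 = 5306 / 17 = 312.12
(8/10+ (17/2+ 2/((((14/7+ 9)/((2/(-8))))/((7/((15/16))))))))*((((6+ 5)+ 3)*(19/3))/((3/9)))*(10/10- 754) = -98713531/55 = -1794791.47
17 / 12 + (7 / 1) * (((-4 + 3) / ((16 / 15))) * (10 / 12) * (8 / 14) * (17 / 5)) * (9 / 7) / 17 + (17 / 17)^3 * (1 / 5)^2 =2743 / 4200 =0.65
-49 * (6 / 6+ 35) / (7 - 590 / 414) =-182574 / 577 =-316.42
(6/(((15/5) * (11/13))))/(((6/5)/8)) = 520/33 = 15.76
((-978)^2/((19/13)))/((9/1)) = 1381588/19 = 72715.16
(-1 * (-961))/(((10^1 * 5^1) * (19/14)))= 6727/475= 14.16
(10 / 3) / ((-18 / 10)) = -50 / 27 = -1.85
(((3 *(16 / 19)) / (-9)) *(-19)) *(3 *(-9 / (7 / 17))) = -2448 / 7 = -349.71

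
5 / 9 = 0.56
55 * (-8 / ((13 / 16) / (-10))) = 70400 / 13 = 5415.38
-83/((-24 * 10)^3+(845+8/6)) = 0.00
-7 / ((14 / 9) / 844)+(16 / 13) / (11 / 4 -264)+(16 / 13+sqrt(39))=-51579174 / 13585+sqrt(39)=-3790.53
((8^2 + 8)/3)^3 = 13824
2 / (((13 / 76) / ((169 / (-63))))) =-1976 / 63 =-31.37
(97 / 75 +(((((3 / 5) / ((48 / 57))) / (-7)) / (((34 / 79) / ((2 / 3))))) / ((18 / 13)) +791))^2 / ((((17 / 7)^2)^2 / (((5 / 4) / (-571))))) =-22573669021396642681 / 571589992355328000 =-39.49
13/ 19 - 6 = -101/ 19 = -5.32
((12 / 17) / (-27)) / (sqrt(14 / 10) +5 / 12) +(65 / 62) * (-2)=-2914745 / 1396023 - 64 * sqrt(35) / 15011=-2.11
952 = 952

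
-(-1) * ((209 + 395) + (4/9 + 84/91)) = 70828/117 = 605.37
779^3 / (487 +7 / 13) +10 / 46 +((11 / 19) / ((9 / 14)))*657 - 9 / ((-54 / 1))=4030821140542 / 4154559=970216.37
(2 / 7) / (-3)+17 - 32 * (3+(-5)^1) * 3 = 4387 / 21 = 208.90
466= 466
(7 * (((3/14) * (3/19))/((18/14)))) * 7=1.29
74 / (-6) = -37 / 3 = -12.33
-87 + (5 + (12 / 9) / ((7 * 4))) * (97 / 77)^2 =-9834929 / 124509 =-78.99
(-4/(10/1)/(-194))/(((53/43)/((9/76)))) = 387/1953580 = 0.00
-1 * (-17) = 17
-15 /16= -0.94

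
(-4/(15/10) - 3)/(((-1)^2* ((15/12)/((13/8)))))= -221/30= -7.37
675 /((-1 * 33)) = -225 /11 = -20.45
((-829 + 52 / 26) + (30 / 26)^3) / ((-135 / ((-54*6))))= -21762528 / 10985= -1981.11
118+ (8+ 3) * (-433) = -4645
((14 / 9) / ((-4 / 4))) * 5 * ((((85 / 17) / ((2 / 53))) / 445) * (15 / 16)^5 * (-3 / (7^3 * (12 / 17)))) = 380109375 / 18291359744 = 0.02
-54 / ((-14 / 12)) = 324 / 7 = 46.29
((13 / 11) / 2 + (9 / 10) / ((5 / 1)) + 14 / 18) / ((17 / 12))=15332 / 14025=1.09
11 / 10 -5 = -39 / 10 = -3.90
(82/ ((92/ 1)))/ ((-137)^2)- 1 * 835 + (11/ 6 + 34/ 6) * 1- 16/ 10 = -1789558356/ 2158435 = -829.10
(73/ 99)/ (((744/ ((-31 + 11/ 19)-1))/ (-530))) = 3849655/ 233244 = 16.50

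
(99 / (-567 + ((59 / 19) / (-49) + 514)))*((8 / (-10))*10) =368676 / 24701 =14.93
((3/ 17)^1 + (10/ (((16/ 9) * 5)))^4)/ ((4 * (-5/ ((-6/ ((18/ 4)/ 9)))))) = 74295/ 69632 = 1.07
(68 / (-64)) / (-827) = 17 / 13232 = 0.00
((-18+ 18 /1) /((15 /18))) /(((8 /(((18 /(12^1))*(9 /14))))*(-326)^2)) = 0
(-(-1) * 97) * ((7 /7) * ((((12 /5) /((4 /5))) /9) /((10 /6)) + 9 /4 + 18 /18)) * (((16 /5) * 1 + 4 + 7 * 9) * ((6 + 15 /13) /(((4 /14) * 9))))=13071429 /200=65357.14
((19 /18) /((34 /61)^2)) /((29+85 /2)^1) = 70699 /1487772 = 0.05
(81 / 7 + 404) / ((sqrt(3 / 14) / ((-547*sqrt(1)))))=-1591223*sqrt(42) / 21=-491062.08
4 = 4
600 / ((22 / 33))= 900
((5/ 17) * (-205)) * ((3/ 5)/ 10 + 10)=-20623/ 34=-606.56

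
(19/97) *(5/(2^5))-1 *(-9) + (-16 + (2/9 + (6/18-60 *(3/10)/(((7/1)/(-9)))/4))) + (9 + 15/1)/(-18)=-383567/195552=-1.96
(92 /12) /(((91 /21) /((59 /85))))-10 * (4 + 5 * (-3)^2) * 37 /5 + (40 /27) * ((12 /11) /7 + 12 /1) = -920644363 /255255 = -3606.76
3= 3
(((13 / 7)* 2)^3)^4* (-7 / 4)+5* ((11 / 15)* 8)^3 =-16102288943848661504 / 1334695551525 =-12064390.96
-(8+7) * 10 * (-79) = 11850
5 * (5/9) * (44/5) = 220/9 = 24.44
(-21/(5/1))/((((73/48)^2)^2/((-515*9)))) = 103338934272/28398241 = 3638.92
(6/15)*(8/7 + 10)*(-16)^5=-4673653.03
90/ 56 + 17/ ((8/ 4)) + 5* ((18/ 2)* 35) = 44383/ 28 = 1585.11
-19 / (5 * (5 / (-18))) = 342 / 25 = 13.68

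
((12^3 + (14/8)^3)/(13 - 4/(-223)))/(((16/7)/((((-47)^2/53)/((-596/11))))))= -4207846530965/93900763136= -44.81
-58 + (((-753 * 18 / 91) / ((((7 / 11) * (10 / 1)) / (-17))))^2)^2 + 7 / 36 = 92857902285080931745998211 / 3704590830622500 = 25065629790.34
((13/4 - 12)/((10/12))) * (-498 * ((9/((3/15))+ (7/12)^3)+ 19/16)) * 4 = 46570055/48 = 970209.48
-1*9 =-9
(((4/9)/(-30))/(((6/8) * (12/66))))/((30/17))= -374/6075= -0.06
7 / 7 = 1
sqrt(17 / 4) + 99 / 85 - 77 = -6446 / 85 + sqrt(17) / 2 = -73.77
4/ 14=2/ 7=0.29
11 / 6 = 1.83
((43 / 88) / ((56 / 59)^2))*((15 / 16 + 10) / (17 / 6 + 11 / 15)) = 56131125 / 33746944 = 1.66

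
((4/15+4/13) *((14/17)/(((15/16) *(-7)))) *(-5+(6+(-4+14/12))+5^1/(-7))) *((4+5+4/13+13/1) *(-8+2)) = -3177472/129285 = -24.58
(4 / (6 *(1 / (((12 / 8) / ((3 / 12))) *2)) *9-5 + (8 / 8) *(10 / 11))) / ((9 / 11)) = 968 / 81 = 11.95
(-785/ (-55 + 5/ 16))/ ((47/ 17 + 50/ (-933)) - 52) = -39842832/ 136809925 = -0.29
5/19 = 0.26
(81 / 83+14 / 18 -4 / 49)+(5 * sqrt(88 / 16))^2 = 139.17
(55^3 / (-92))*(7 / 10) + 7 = -231637 / 184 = -1258.90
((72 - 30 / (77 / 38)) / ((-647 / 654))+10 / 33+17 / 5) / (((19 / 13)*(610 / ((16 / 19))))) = -0.05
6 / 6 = 1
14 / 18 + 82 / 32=481 / 144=3.34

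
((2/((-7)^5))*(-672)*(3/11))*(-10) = -5760/26411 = -0.22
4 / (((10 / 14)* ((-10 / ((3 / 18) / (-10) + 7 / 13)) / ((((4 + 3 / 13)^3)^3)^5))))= -47217551586722628497939301150457477067908475259150463898549787700176239013671875 / 10460331703633494863985332768922716638017126572191254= -4513963125119748035007103000.00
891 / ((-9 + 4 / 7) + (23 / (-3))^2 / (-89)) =-4995837 / 50962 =-98.03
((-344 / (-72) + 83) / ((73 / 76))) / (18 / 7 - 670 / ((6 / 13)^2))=-840560 / 28906613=-0.03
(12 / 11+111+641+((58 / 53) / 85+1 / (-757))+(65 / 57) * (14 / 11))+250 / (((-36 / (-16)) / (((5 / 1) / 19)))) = 5027836827071 / 6414746085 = 783.79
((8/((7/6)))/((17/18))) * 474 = 409536/119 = 3441.48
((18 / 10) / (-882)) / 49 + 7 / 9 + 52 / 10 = 1291729 / 216090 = 5.98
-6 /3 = -2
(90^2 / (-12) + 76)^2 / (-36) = -358801 / 36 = -9966.69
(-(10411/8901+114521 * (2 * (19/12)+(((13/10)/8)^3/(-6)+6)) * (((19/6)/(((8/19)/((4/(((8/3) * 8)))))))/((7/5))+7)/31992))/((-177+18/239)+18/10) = 255482071982600409439/169540599638340403200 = 1.51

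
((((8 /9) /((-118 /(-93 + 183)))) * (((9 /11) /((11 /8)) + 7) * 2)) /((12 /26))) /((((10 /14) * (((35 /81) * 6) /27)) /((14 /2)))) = -81287388 /35695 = -2277.28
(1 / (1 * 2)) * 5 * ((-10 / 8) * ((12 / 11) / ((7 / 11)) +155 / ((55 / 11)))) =-5725 / 56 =-102.23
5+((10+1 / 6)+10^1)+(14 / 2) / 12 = 103 / 4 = 25.75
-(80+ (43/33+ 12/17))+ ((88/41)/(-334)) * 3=-315083981/3841167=-82.03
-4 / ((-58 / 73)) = 146 / 29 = 5.03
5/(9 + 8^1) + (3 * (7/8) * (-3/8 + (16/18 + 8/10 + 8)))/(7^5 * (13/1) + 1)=1049160607/3565789440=0.29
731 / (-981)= -731 / 981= -0.75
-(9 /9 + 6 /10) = -1.60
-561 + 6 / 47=-26361 / 47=-560.87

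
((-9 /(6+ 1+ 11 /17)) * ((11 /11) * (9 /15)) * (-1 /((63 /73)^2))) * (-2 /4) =-0.47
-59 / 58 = -1.02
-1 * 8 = -8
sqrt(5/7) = 0.85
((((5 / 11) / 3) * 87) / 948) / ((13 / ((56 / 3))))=2030 / 101673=0.02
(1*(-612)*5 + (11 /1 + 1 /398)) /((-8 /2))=1213501 /1592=762.25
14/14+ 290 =291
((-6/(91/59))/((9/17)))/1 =-2006/273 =-7.35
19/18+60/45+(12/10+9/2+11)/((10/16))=13099/450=29.11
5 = 5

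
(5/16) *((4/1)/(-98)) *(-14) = 5/28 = 0.18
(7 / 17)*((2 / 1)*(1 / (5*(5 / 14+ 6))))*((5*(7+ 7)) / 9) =2744 / 13617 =0.20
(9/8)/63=1/56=0.02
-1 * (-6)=6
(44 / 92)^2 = 121 / 529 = 0.23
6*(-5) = -30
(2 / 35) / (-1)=-0.06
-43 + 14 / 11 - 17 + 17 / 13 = -8211 / 143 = -57.42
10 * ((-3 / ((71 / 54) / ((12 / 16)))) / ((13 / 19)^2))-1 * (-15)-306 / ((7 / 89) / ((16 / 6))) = -10396.41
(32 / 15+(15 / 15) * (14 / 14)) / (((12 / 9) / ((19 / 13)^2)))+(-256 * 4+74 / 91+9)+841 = -3978831 / 23660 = -168.17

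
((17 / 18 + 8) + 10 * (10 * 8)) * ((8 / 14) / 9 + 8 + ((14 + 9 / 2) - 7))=35892865 / 2268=15825.78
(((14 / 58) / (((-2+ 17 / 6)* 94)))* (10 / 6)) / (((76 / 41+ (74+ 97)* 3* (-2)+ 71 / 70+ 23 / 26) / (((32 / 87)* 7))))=-14625520 / 1130671376553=-0.00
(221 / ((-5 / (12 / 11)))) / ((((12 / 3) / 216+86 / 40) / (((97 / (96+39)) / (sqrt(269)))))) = -1028976 * sqrt(269) / 17324945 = -0.97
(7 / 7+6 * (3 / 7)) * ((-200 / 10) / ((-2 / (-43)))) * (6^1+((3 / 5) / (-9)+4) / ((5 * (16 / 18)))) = -296055 / 28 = -10573.39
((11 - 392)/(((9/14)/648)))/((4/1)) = -96012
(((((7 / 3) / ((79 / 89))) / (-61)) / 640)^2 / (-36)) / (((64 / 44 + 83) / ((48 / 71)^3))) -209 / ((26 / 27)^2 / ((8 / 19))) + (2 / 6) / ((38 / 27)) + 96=39792247199195568926191 / 29752685005626031378800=1.34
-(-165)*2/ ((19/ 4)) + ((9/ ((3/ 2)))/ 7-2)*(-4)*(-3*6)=-1704/ 133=-12.81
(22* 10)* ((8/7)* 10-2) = 14520/7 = 2074.29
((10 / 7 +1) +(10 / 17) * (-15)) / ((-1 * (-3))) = -761 / 357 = -2.13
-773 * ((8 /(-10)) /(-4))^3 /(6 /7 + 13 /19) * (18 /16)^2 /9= -925281 /1640000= -0.56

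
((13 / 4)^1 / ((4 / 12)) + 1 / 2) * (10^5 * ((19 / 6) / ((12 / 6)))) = 4868750 / 3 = 1622916.67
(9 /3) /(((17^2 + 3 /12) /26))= 24 /89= 0.27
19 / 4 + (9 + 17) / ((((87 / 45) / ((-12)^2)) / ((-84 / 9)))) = -2096089 / 116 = -18069.73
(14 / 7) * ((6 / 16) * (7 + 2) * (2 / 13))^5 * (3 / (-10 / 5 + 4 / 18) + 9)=129140163 / 233971712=0.55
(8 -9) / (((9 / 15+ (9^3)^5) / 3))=-5 / 343151886824416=-0.00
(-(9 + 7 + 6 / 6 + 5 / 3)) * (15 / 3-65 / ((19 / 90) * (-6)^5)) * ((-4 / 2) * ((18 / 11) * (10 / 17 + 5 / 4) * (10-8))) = 36194375 / 31977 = 1131.89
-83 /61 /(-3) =83 /183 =0.45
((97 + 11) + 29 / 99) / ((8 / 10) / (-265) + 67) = 14205325 / 8788329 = 1.62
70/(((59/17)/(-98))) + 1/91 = -10612361/5369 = -1976.60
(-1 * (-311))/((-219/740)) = -230140/219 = -1050.87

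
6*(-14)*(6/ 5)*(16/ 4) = -2016/ 5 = -403.20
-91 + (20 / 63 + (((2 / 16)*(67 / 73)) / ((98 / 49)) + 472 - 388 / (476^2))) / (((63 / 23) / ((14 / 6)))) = 1251556221649 / 4019231664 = 311.39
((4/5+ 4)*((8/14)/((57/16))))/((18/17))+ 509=509.73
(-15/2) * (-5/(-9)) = -25/6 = -4.17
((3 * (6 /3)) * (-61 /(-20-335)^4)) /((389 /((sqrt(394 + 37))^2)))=-0.00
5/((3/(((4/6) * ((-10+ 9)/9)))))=-10/81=-0.12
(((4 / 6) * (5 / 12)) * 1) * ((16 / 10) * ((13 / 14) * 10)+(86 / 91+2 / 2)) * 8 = 30580 / 819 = 37.34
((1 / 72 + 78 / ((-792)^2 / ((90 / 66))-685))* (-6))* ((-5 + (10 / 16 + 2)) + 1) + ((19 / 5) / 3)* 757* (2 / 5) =704878220447 / 1837234400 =383.66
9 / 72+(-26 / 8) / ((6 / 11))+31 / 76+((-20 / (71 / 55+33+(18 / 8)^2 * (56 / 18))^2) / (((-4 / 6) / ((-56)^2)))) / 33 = -118461674197 / 27633162468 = -4.29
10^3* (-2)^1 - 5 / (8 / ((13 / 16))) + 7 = -255169 / 128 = -1993.51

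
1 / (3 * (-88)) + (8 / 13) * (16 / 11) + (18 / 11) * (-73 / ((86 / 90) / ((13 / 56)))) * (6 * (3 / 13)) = -40588501 / 1033032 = -39.29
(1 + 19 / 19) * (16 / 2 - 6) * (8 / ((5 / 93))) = 2976 / 5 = 595.20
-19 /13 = -1.46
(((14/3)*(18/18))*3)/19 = 14/19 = 0.74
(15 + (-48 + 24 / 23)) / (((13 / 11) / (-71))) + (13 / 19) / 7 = 76350542 / 39767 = 1919.95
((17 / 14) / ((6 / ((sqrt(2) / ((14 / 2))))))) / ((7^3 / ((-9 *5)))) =-255 *sqrt(2) / 67228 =-0.01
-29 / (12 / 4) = -29 / 3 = -9.67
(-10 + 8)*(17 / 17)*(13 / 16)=-13 / 8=-1.62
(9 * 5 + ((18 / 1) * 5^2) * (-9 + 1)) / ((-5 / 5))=3555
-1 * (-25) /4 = 25 /4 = 6.25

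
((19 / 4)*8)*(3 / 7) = 114 / 7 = 16.29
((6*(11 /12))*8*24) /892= 264 /223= 1.18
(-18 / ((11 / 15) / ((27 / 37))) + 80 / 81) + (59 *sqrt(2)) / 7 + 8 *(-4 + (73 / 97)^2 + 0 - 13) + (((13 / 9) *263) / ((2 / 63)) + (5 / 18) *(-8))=59 *sqrt(2) / 7 + 7330256012351 / 620373006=11827.80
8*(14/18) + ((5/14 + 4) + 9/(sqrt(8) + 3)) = 4735/126 - 18*sqrt(2) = 12.12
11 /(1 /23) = 253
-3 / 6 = -1 / 2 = -0.50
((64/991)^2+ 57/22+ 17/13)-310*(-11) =958880507831/280875166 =3413.90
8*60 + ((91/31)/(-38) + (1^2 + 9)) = 577129/1178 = 489.92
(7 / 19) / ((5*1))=7 / 95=0.07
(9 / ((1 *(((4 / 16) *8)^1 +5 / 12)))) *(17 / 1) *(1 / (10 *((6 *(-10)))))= -153 / 1450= -0.11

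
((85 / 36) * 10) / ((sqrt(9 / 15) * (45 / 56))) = 2380 * sqrt(15) / 243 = 37.93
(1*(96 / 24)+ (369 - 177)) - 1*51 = 145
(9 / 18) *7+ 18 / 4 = 8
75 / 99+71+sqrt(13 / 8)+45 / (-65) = sqrt(26) / 4+30487 / 429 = 72.34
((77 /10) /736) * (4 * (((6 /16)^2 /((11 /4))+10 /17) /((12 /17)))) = 13391 /353280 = 0.04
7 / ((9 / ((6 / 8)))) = 7 / 12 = 0.58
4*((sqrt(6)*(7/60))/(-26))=-7*sqrt(6)/390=-0.04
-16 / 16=-1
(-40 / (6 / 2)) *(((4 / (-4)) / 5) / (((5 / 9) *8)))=3 / 5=0.60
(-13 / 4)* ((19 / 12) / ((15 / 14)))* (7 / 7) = -1729 / 360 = -4.80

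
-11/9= -1.22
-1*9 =-9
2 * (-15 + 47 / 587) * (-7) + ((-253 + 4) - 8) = -28247 / 587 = -48.12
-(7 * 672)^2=-22127616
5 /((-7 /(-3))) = 2.14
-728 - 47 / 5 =-3687 / 5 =-737.40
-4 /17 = -0.24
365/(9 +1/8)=40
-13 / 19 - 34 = -659 / 19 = -34.68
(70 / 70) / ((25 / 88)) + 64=1688 / 25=67.52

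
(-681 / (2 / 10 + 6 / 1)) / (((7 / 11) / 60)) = -2247300 / 217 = -10356.22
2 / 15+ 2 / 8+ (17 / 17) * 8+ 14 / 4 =11.88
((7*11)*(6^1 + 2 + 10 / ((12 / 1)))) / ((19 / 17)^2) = 1179409 / 2166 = 544.51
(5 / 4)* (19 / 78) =95 / 312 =0.30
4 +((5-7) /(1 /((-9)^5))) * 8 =944788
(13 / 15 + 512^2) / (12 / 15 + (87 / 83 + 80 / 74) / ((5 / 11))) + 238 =12135831365 / 252639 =48036.25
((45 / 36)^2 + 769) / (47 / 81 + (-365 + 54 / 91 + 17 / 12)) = -90877059 / 42741148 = -2.13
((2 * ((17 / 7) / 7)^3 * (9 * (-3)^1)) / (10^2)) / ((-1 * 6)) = 44217 / 11764900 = 0.00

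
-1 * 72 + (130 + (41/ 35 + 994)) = 36861/ 35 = 1053.17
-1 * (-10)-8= 2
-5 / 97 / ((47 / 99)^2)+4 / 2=379541 / 214273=1.77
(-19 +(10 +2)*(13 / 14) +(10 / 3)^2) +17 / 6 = 767 / 126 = 6.09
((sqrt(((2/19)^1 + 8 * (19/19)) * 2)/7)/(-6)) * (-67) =67 * sqrt(1463)/399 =6.42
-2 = -2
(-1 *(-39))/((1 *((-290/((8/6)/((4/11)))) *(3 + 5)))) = -143/2320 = -0.06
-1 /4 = -0.25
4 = 4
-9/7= -1.29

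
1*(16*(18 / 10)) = 144 / 5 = 28.80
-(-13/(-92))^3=-2197/778688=-0.00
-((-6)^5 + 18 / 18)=7775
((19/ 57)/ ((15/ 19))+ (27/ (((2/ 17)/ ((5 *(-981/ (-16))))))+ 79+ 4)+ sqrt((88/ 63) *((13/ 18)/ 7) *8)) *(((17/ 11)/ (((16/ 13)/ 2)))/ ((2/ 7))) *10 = 1105 *sqrt(286)/ 198+ 14265154631/ 2304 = 6191567.74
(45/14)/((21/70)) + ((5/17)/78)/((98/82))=696355/64974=10.72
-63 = -63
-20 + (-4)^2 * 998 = 15948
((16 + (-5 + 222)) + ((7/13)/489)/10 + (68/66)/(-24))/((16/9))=977399807/7458880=131.04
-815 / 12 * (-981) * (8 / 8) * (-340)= -22652925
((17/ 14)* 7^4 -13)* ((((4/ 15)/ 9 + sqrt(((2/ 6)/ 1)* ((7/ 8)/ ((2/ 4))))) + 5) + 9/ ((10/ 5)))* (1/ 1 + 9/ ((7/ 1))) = 7740* sqrt(21)/ 7 + 442556/ 7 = 68289.31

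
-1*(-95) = 95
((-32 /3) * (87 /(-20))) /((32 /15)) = 21.75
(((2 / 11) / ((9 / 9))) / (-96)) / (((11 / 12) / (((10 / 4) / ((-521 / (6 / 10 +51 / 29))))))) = 0.00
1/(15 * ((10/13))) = 13/150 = 0.09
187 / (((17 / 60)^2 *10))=3960 / 17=232.94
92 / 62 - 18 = -512 / 31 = -16.52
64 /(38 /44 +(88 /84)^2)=620928 /19027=32.63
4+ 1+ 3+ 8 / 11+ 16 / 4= 140 / 11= 12.73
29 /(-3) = -29 /3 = -9.67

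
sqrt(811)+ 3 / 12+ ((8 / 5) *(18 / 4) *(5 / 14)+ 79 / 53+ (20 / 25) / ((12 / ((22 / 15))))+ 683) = sqrt(811)+ 229526123 / 333900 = 715.89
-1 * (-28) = 28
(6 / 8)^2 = 9 / 16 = 0.56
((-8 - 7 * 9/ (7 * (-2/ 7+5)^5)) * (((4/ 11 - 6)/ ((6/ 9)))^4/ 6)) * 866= -13917512595199039/ 2357947691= -5902383.95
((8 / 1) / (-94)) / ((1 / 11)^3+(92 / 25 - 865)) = 66550 / 673519353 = 0.00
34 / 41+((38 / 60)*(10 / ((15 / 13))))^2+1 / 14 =36066091 / 1162350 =31.03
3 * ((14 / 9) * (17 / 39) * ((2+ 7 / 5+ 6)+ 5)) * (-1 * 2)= -3808 / 65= -58.58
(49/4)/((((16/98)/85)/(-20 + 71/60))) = -46082393/384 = -120006.23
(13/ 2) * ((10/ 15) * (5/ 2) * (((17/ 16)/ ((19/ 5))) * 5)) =15.15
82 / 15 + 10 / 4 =239 / 30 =7.97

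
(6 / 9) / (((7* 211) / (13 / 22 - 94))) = -685 / 16247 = -0.04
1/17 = 0.06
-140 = -140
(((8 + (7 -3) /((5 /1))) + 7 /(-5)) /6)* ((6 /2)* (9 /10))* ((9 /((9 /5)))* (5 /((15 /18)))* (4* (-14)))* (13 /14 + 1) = -53946 /5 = -10789.20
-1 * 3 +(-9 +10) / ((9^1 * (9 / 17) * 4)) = -955 / 324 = -2.95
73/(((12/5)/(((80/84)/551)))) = 0.05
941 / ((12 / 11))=10351 / 12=862.58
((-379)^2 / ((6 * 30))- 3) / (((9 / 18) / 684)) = 5437838 / 5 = 1087567.60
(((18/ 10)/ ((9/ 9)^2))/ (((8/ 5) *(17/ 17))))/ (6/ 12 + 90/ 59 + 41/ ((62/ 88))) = 5487/ 293708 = 0.02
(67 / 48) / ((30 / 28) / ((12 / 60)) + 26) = 469 / 10536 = 0.04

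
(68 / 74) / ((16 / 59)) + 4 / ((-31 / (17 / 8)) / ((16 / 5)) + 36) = 1112463 / 316424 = 3.52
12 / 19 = 0.63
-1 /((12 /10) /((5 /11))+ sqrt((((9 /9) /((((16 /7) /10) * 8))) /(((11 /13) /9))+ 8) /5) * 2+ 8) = -1170400 /11237181+ 500 * sqrt(534985) /11237181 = -0.07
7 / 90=0.08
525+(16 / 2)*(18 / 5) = 2769 / 5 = 553.80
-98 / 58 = -49 / 29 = -1.69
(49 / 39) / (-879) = -49 / 34281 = -0.00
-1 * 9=-9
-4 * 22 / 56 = -11 / 7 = -1.57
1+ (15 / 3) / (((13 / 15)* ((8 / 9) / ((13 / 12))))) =257 / 32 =8.03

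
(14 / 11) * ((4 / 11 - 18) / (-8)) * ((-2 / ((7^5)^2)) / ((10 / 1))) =-97 / 48827864470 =-0.00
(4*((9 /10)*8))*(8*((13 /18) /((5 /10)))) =1664 /5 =332.80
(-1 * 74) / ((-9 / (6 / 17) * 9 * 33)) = 148 / 15147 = 0.01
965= 965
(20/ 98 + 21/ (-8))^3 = -854670349/ 60236288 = -14.19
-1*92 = -92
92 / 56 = 23 / 14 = 1.64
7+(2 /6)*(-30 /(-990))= 694 /99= 7.01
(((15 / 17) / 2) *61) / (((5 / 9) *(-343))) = -1647 / 11662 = -0.14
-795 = -795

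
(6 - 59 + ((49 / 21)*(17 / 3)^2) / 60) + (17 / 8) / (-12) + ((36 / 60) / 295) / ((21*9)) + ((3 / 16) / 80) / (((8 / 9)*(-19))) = -1689911486587 / 32543078400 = -51.93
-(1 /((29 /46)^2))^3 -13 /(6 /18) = -32672406415 /594823321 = -54.93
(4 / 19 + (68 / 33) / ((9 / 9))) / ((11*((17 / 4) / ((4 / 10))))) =11392 / 586245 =0.02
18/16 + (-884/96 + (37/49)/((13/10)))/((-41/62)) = 14.17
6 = 6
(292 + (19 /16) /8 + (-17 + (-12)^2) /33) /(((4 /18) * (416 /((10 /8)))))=18754365 /4685824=4.00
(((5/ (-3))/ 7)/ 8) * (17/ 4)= -85/ 672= -0.13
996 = 996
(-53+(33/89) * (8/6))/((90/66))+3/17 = -869846/22695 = -38.33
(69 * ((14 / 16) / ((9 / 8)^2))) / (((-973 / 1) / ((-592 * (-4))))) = -435712 / 3753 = -116.10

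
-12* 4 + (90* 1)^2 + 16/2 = 8060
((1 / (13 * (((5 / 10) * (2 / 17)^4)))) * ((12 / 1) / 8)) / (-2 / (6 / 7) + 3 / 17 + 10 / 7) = -89450991 / 54080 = -1654.05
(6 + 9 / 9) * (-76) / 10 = -266 / 5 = -53.20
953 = 953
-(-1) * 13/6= 13/6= 2.17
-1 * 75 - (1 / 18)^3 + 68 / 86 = -18609955 / 250776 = -74.21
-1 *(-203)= 203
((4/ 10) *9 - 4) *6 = -12/ 5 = -2.40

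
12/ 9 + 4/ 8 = 11/ 6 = 1.83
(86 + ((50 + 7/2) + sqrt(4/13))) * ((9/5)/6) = 3 * sqrt(13)/65 + 837/20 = 42.02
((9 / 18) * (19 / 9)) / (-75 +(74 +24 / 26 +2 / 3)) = 247 / 138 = 1.79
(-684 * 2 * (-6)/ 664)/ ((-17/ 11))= -8.00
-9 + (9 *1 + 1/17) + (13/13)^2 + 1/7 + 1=262/119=2.20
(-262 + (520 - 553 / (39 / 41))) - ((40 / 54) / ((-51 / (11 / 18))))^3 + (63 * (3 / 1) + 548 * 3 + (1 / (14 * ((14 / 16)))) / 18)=1830390596225526854 / 1212463801385109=1509.65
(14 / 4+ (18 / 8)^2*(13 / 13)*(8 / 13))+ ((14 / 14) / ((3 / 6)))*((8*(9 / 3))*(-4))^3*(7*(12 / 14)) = -138018730 / 13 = -10616825.38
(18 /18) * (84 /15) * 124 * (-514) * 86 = -30695257.60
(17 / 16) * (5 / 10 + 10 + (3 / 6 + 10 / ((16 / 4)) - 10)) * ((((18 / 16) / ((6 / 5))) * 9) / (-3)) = -5355 / 512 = -10.46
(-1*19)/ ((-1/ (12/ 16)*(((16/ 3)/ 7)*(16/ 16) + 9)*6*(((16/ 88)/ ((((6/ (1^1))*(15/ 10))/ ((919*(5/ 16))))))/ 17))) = 671517/ 941975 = 0.71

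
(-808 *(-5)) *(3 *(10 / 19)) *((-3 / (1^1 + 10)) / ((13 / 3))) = -1090800 / 2717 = -401.47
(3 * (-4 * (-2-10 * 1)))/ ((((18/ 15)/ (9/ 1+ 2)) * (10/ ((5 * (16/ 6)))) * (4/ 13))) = 5720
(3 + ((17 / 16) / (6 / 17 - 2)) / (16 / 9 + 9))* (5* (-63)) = -5749515 / 6208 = -926.15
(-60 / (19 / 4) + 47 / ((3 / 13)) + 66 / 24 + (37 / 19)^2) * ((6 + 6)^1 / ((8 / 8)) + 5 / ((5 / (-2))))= 4279525 / 2166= 1975.77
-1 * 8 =-8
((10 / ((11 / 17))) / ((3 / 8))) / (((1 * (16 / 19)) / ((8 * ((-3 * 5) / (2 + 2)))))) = -16150 / 11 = -1468.18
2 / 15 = 0.13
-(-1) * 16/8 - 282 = -280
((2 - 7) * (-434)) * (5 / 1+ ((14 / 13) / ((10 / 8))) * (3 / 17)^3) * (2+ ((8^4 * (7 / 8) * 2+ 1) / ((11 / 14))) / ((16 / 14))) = 121860893210301 / 1405118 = 86726448.04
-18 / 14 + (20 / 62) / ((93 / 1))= -25877 / 20181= -1.28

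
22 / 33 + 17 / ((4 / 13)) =671 / 12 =55.92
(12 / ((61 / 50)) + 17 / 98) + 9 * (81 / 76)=4452787 / 227164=19.60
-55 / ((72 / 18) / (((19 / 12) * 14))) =-7315 / 24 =-304.79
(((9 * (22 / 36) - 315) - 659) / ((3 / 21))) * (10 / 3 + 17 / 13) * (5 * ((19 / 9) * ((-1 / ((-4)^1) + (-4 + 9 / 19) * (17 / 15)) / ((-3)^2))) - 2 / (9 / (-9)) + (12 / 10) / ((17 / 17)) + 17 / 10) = -464217397 / 29160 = -15919.66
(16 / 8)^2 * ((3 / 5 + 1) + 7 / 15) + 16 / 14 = 988 / 105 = 9.41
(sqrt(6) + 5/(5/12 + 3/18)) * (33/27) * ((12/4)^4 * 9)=891 * sqrt(6) + 53460/7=9819.64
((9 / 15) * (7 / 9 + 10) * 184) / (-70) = -17.00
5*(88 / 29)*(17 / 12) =1870 / 87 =21.49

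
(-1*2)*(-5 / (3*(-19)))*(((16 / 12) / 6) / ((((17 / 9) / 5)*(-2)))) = 50 / 969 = 0.05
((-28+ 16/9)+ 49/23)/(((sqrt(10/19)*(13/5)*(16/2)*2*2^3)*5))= -4987*sqrt(190)/3444480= -0.02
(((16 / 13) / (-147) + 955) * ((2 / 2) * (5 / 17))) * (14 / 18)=9124945 / 41769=218.46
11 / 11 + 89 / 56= 145 / 56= 2.59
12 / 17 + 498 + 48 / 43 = 365370 / 731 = 499.82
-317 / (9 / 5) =-1585 / 9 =-176.11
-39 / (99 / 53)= -689 / 33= -20.88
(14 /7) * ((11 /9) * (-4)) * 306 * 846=-2531232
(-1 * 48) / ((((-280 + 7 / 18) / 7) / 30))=25920 / 719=36.05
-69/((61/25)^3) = -1078125/226981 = -4.75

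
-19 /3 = -6.33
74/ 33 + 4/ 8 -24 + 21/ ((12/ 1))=-2575/ 132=-19.51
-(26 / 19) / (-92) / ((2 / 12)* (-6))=-13 / 874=-0.01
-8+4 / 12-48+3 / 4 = -659 / 12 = -54.92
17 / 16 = 1.06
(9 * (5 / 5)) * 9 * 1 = 81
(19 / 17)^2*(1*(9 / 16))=3249 / 4624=0.70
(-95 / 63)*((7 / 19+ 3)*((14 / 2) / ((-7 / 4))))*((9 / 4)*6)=1920 / 7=274.29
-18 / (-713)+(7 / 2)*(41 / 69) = 9005 / 4278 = 2.10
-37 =-37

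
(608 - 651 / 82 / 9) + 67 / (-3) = 143857 / 246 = 584.78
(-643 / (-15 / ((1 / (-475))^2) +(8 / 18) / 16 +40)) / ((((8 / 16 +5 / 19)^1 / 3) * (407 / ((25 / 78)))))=10995300 / 18694403056901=0.00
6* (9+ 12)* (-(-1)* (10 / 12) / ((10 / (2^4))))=168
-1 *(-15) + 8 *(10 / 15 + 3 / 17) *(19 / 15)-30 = -4939 / 765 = -6.46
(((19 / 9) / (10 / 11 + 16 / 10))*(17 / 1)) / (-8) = -17765 / 9936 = -1.79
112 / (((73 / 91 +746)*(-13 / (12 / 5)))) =-0.03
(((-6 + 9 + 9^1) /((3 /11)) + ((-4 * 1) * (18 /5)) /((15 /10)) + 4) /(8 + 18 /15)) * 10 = 960 /23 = 41.74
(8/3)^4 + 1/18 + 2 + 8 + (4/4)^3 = 9983/162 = 61.62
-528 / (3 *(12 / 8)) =-352 / 3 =-117.33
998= 998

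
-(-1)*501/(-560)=-501/560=-0.89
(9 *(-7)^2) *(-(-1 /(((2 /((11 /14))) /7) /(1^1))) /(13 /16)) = 19404 /13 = 1492.62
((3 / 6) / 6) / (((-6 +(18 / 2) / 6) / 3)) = -1 / 18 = -0.06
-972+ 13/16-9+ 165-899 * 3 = -56195/16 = -3512.19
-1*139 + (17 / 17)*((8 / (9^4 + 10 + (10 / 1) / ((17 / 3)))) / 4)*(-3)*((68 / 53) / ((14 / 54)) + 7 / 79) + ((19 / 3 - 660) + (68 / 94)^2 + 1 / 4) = -68745486413465153 / 86811042122364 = -791.90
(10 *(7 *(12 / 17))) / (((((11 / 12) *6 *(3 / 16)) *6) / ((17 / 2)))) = 2240 / 33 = 67.88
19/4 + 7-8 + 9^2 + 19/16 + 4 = 1439/16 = 89.94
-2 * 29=-58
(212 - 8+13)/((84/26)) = 403/6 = 67.17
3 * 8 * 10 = 240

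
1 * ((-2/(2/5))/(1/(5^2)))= -125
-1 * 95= -95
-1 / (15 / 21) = -7 / 5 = -1.40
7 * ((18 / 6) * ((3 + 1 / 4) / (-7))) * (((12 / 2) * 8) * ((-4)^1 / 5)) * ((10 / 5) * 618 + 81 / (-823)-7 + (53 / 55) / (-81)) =460096.30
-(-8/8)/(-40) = -1/40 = -0.02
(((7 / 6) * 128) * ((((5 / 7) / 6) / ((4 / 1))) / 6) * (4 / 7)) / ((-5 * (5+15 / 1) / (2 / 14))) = -0.00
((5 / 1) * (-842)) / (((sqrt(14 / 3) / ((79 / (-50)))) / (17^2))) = 9611851 * sqrt(42) / 70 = 889884.49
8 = 8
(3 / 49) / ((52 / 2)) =3 / 1274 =0.00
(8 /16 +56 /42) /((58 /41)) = 451 /348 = 1.30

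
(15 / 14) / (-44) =-15 / 616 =-0.02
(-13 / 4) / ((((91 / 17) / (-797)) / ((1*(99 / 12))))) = 447117 / 112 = 3992.12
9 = 9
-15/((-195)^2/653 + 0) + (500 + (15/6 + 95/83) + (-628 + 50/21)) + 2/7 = -51316243/420810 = -121.95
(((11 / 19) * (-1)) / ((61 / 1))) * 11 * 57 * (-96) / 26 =17424 / 793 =21.97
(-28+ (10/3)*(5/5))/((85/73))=-5402/255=-21.18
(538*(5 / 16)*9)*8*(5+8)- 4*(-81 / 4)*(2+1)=157608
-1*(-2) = 2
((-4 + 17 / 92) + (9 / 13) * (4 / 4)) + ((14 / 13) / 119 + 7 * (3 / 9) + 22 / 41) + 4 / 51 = -137971 / 833612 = -0.17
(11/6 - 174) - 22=-1165/6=-194.17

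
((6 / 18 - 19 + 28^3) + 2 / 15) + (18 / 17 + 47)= 5605289 / 255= 21981.53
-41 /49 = -0.84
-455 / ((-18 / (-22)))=-5005 / 9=-556.11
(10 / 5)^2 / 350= 2 / 175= 0.01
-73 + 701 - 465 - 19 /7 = 1122 /7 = 160.29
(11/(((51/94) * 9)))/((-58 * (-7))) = 517/93177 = 0.01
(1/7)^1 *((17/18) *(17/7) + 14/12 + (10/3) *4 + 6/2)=1247/441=2.83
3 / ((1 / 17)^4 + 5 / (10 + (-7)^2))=14783217 / 417664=35.39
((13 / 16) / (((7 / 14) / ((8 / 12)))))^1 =1.08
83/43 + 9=470/43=10.93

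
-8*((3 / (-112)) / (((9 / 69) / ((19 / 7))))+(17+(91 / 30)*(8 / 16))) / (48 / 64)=-422402 / 2205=-191.57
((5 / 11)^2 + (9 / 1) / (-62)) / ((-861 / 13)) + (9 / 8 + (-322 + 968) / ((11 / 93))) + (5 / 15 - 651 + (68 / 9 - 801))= 311488177541 / 77510664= 4018.65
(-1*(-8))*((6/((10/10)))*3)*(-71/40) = -1278/5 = -255.60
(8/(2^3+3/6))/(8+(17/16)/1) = 256/2465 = 0.10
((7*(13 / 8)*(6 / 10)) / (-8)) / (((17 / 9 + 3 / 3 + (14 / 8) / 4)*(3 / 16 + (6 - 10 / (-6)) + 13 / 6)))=-2268 / 88615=-0.03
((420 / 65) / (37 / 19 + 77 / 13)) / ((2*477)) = 133 / 154548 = 0.00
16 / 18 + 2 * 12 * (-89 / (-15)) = 6448 / 45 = 143.29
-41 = -41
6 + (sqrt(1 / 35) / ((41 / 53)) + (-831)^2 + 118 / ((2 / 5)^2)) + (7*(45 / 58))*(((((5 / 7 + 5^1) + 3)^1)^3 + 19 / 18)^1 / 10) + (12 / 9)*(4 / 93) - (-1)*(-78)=53*sqrt(35) / 1435 + 2193485634421 / 3171672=691586.75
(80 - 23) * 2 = 114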